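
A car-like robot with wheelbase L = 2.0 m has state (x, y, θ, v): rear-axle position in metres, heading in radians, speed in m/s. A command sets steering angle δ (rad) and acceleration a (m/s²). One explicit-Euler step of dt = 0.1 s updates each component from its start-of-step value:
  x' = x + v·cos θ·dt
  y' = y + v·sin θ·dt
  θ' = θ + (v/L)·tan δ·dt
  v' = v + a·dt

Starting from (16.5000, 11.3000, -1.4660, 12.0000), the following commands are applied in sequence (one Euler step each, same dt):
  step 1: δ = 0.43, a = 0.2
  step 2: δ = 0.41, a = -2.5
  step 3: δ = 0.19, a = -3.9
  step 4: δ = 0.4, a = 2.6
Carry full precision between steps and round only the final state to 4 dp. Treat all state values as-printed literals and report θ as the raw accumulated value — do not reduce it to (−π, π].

(18.5547, 7.2178, -0.5759, 11.6400)

after step 1 (δ=0.43, a=0.2): (16.625526, 10.106583, -1.190827, 12.020000)
after step 2 (δ=0.41, a=-2.5): (17.071337, 8.990315, -0.929614, 11.770000)
after step 3 (δ=0.19, a=-3.9): (17.775352, 8.047080, -0.816434, 11.380000)
after step 4 (δ=0.4, a=2.6): (18.554682, 7.217810, -0.575864, 11.640000)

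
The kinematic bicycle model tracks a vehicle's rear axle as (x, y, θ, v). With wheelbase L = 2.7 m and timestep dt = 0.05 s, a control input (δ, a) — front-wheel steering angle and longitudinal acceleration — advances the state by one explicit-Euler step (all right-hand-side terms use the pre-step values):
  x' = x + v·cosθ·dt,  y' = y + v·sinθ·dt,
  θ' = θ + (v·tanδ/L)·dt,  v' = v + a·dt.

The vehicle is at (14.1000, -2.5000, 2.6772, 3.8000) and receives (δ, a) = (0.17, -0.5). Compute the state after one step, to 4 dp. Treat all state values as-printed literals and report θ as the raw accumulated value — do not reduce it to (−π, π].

(13.9301, -2.4149, 2.6893, 3.7750)

x' = 14.1000 + 3.8000·cos(2.6772)·0.05 = 13.9301
y' = -2.5000 + 3.8000·sin(2.6772)·0.05 = -2.4149
θ' = 2.6772 + (3.8000/2.7)·tan(0.17)·0.05 = 2.6893
v' = 3.8000 − 0.5000·0.05 = 3.7750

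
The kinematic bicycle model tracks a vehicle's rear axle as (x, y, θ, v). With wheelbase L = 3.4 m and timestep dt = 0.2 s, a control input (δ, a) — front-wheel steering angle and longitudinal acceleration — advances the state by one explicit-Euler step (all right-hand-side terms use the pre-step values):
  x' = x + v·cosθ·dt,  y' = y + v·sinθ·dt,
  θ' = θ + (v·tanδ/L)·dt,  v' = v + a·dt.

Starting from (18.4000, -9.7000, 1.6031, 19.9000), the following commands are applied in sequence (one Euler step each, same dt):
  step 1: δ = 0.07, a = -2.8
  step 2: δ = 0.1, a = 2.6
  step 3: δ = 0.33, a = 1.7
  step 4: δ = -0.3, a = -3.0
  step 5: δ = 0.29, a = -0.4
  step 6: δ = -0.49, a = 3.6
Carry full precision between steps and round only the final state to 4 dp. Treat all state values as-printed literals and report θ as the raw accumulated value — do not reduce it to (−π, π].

after step 1 (δ=0.07, a=-2.8): (18.271454, -5.722076, 1.685175, 19.340000)
after step 2 (δ=0.1, a=2.6): (17.830000, -1.879351, 1.799321, 19.860000)
after step 3 (δ=0.33, a=1.7): (16.930181, 1.989384, 2.199470, 20.200000)
after step 4 (δ=-0.3, a=-3.0): (14.554367, 5.256969, 1.831906, 19.600000)
after step 5 (δ=0.29, a=-0.4): (13.542408, 9.044097, 2.175959, 19.520000)
after step 6 (δ=-0.49, a=3.6): (11.321440, 12.254785, 1.563503, 20.240000)

(11.3214, 12.2548, 1.5635, 20.2400)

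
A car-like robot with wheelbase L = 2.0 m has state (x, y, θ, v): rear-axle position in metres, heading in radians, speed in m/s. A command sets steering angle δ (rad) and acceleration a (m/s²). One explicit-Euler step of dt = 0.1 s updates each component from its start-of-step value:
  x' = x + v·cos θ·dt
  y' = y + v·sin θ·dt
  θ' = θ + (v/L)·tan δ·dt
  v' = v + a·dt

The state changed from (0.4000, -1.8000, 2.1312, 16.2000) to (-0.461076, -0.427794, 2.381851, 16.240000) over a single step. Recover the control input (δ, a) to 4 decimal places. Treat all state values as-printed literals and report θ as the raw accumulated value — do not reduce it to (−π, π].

a = (v'−v)/dt = (0.040000)/0.1 = 0.4000
Δθ = θ'−θ = 0.250651;  (v·dt/L) = 16.2000·0.1/2.0 = 0.810000
tan δ = Δθ·L/(v·dt) = 0.309446  →  δ = 0.3001

δ = 0.3001, a = 0.4000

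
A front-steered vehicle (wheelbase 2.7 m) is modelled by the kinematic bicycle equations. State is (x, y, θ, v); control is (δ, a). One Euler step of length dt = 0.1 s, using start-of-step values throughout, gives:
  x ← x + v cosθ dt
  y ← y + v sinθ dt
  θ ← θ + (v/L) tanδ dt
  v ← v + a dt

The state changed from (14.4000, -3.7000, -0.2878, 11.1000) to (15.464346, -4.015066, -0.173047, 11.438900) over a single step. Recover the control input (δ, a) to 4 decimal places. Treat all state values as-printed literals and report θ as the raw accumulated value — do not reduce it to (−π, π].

δ = 0.2722, a = 3.3890

a = (v'−v)/dt = (0.338900)/0.1 = 3.3890
Δθ = θ'−θ = 0.114753;  (v·dt/L) = 11.1000·0.1/2.7 = 0.411111
tan δ = Δθ·L/(v·dt) = 0.279129  →  δ = 0.2722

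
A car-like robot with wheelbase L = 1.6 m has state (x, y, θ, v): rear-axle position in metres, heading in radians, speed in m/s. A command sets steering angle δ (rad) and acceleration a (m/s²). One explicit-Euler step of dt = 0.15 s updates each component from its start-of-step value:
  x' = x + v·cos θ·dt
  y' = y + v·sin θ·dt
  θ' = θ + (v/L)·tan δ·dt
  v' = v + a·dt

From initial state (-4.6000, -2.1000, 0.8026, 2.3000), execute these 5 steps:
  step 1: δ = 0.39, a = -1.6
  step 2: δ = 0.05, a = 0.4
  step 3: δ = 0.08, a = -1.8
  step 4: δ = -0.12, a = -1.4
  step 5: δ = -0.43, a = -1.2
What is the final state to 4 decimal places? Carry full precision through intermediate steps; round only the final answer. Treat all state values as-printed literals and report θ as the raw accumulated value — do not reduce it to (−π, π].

(-3.6461, -0.9499, 0.8254, 1.4600)

after step 1 (δ=0.39, a=-1.6): (-4.360280, -1.851888, 0.891234, 2.060000)
after step 2 (δ=0.05, a=0.4): (-4.166089, -1.611533, 0.900898, 2.120000)
after step 3 (δ=0.08, a=-1.8): (-3.968640, -1.362258, 0.916832, 1.850000)
after step 4 (δ=-0.12, a=-1.4): (-3.799827, -1.142012, 0.895919, 1.640000)
after step 5 (δ=-0.43, a=-1.2): (-3.646125, -0.949939, 0.825406, 1.460000)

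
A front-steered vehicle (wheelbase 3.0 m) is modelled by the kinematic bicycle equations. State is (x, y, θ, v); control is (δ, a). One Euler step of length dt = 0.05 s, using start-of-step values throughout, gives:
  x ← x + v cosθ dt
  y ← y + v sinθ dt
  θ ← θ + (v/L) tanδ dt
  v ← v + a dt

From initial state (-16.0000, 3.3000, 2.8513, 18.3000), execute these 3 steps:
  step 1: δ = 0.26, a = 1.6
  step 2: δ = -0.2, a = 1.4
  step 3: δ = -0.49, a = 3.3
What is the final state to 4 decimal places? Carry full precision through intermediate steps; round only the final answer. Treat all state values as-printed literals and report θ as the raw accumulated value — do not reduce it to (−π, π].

after step 1 (δ=0.26, a=1.6): (-16.876717, 3.561903, 2.932437, 18.380000)
after step 2 (δ=-0.2, a=1.4): (-17.775688, 3.752719, 2.870340, 18.450000)
after step 3 (δ=-0.49, a=3.3): (-18.664458, 3.999892, 2.706323, 18.615000)

(-18.6645, 3.9999, 2.7063, 18.6150)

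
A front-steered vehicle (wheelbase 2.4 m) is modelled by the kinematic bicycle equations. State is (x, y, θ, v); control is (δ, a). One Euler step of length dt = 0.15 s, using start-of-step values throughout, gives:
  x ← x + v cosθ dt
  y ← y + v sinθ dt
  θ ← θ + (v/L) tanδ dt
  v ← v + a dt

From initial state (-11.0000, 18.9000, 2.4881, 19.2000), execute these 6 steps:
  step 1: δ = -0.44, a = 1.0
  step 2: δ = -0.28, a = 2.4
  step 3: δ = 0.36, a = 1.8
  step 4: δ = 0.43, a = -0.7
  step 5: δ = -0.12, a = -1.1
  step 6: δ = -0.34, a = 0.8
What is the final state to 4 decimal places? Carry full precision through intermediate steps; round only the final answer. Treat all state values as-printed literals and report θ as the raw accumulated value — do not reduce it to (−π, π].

(-20.5269, 32.3706, 2.0262, 19.8300)

after step 1 (δ=-0.44, a=1.0): (-13.286620, 20.650934, 1.923163, 19.350000)
after step 2 (δ=-0.28, a=2.4): (-14.288332, 23.375100, 1.575402, 19.710000)
after step 3 (δ=0.36, a=1.8): (-14.301949, 26.331568, 2.039084, 19.980000)
after step 4 (δ=0.43, a=-0.7): (-15.654671, 29.005919, 2.611787, 19.875000)
after step 5 (δ=-0.12, a=-1.1): (-18.227207, 30.512542, 2.462004, 19.710000)
after step 6 (δ=-0.34, a=0.8): (-20.526866, 32.370621, 2.026245, 19.830000)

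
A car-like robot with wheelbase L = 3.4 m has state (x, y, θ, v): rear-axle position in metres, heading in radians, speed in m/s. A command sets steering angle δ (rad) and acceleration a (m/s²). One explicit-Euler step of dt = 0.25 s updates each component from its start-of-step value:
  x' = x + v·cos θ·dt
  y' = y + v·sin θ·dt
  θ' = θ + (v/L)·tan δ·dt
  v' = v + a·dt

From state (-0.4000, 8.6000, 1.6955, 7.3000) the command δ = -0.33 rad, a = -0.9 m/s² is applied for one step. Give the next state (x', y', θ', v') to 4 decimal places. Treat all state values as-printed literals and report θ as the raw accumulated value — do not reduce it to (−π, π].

(-0.6270, 10.4108, 1.5116, 7.0750)

x' = -0.4000 + 7.3000·cos(1.6955)·0.25 = -0.6270
y' = 8.6000 + 7.3000·sin(1.6955)·0.25 = 10.4108
θ' = 1.6955 + (7.3000/3.4)·tan(-0.33)·0.25 = 1.5116
v' = 7.3000 − 0.9000·0.25 = 7.0750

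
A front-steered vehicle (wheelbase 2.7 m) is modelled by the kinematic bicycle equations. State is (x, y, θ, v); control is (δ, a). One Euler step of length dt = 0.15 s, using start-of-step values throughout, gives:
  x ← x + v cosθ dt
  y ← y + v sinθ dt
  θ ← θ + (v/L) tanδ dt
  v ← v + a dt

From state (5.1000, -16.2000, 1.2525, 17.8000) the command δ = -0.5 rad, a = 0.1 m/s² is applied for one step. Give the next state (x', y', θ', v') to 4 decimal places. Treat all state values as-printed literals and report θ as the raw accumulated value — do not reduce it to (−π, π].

x' = 5.1000 + 17.8000·cos(1.2525)·0.15 = 5.9356
y' = -16.2000 + 17.8000·sin(1.2525)·0.15 = -13.6641
θ' = 1.2525 + (17.8000/2.7)·tan(-0.5)·0.15 = 0.7123
v' = 17.8000 + 0.1000·0.15 = 17.8150

(5.9356, -13.6641, 0.7123, 17.8150)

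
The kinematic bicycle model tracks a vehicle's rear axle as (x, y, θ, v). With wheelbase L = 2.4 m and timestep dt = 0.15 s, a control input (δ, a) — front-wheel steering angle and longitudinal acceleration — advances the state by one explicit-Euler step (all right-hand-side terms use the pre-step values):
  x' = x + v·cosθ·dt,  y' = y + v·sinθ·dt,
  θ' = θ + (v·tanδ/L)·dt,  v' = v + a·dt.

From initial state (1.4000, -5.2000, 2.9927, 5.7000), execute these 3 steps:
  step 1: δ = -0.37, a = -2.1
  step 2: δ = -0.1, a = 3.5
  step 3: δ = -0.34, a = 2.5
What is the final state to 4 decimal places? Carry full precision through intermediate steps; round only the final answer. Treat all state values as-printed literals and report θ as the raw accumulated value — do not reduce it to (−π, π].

(-1.0615, -4.5649, 2.6901, 6.2850)

after step 1 (δ=-0.37, a=-2.1): (0.554460, -5.073167, 2.854524, 5.385000)
after step 2 (δ=-0.1, a=3.5): (-0.220235, -4.844458, 2.820755, 5.910000)
after step 3 (δ=-0.34, a=2.5): (-1.061499, -4.564890, 2.690093, 6.285000)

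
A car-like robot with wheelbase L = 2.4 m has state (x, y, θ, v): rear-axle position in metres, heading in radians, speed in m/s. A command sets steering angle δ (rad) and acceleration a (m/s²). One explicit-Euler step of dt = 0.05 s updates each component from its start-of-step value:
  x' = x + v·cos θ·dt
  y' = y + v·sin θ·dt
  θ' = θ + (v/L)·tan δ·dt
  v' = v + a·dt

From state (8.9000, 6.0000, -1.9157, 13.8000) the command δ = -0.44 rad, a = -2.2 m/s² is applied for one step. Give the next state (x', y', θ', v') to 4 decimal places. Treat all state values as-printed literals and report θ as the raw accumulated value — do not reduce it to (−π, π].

x' = 8.9000 + 13.8000·cos(-1.9157)·0.05 = 8.6667
y' = 6.0000 + 13.8000·sin(-1.9157)·0.05 = 5.3506
θ' = -1.9157 + (13.8000/2.4)·tan(-0.44)·0.05 = -2.0510
v' = 13.8000 − 2.2000·0.05 = 13.6900

(8.6667, 5.3506, -2.0510, 13.6900)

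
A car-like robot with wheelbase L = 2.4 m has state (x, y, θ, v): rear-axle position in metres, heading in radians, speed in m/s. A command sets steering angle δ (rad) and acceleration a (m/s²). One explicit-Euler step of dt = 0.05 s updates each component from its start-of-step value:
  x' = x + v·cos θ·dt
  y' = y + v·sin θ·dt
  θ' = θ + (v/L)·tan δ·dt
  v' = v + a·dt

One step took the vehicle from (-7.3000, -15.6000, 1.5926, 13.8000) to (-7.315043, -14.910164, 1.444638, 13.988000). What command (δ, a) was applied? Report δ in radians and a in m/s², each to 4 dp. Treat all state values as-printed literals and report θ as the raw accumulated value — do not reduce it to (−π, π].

δ = -0.4753, a = 3.7600

a = (v'−v)/dt = (0.188000)/0.05 = 3.7600
Δθ = θ'−θ = -0.147962;  (v·dt/L) = 13.8000·0.05/2.4 = 0.287500
tan δ = Δθ·L/(v·dt) = -0.514650  →  δ = -0.4753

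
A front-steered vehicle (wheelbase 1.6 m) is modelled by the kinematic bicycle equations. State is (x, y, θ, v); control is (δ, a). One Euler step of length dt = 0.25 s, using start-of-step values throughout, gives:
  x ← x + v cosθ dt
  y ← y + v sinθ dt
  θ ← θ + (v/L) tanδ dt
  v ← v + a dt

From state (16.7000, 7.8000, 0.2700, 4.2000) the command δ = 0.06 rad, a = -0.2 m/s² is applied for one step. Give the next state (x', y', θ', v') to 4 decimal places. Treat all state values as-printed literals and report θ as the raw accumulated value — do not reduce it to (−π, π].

x' = 16.7000 + 4.2000·cos(0.2700)·0.25 = 17.7120
y' = 7.8000 + 4.2000·sin(0.2700)·0.25 = 8.0801
θ' = 0.2700 + (4.2000/1.6)·tan(0.06)·0.25 = 0.3094
v' = 4.2000 − 0.2000·0.25 = 4.1500

(17.7120, 8.0801, 0.3094, 4.1500)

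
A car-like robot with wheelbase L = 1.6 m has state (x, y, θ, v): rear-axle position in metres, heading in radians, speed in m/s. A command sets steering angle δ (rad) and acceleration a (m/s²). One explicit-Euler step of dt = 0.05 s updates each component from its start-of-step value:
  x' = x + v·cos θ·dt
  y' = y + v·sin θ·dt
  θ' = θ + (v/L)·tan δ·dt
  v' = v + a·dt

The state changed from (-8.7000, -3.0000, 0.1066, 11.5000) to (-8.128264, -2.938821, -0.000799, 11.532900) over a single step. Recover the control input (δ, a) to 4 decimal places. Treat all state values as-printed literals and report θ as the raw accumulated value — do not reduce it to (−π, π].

δ = -0.2904, a = 0.6580

a = (v'−v)/dt = (0.032900)/0.05 = 0.6580
Δθ = θ'−θ = -0.107399;  (v·dt/L) = 11.5000·0.05/1.6 = 0.359375
tan δ = Δθ·L/(v·dt) = -0.298849  →  δ = -0.2904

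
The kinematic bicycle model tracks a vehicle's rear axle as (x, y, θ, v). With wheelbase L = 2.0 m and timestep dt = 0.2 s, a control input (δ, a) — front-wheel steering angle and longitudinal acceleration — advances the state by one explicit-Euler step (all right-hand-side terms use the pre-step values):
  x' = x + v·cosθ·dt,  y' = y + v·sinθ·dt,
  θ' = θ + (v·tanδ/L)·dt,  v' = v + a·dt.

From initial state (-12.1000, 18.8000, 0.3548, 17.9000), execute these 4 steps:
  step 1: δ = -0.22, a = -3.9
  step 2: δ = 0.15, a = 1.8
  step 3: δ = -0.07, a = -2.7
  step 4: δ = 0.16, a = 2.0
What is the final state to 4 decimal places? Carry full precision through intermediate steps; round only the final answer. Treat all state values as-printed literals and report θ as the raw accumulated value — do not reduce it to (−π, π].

(1.4684, 20.9349, 0.3641, 17.3400)

after step 1 (δ=-0.22, a=-3.9): (-8.742977, 20.043702, -0.045479, 17.120000)
after step 2 (δ=0.15, a=1.8): (-5.322517, 19.888037, 0.213265, 17.480000)
after step 3 (δ=-0.07, a=-2.7): (-1.905719, 20.627971, 0.090704, 16.940000)
after step 4 (δ=0.16, a=2.0): (1.468354, 20.934857, 0.364081, 17.340000)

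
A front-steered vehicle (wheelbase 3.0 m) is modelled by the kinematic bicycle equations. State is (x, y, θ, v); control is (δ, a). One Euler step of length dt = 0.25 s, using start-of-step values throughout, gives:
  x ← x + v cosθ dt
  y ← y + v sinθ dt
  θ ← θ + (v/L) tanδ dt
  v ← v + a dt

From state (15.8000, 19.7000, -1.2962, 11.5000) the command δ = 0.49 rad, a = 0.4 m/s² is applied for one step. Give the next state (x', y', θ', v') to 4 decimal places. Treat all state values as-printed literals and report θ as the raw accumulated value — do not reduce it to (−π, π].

(16.5796, 16.9327, -0.7850, 11.6000)

x' = 15.8000 + 11.5000·cos(-1.2962)·0.25 = 16.5796
y' = 19.7000 + 11.5000·sin(-1.2962)·0.25 = 16.9327
θ' = -1.2962 + (11.5000/3.0)·tan(0.49)·0.25 = -0.7850
v' = 11.5000 + 0.4000·0.25 = 11.6000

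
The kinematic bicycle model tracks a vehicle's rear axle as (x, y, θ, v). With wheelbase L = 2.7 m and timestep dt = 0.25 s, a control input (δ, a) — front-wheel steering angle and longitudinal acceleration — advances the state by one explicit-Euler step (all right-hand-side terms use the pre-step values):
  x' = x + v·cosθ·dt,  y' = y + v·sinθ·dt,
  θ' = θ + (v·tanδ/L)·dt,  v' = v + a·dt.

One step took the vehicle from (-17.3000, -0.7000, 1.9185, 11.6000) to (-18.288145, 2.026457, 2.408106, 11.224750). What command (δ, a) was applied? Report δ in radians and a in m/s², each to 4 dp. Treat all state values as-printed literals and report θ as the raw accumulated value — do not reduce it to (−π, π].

δ = 0.4277, a = -1.5010

a = (v'−v)/dt = (-0.375250)/0.25 = -1.5010
Δθ = θ'−θ = 0.489606;  (v·dt/L) = 11.6000·0.25/2.7 = 1.074074
tan δ = Δθ·L/(v·dt) = 0.455840  →  δ = 0.4277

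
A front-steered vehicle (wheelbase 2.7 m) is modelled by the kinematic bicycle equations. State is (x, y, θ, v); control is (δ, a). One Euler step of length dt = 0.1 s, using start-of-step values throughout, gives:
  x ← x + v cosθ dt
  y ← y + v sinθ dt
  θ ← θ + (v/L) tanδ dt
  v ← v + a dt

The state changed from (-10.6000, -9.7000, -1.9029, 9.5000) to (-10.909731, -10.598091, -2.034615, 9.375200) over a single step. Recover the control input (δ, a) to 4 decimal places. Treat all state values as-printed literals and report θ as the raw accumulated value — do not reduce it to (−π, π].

a = (v'−v)/dt = (-0.124800)/0.1 = -1.2480
Δθ = θ'−θ = -0.131715;  (v·dt/L) = 9.5000·0.1/2.7 = 0.351852
tan δ = Δθ·L/(v·dt) = -0.374348  →  δ = -0.3582

δ = -0.3582, a = -1.2480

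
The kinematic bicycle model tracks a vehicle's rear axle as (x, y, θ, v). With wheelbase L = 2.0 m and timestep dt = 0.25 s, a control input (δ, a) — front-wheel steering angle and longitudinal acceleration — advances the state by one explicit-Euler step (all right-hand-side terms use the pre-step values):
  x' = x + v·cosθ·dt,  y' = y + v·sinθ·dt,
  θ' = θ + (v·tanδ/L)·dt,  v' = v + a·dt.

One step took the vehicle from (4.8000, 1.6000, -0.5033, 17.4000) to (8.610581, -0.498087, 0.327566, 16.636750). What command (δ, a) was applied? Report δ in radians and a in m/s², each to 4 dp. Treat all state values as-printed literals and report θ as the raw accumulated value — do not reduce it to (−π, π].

δ = 0.3649, a = -3.0530

a = (v'−v)/dt = (-0.763250)/0.25 = -3.0530
Δθ = θ'−θ = 0.830866;  (v·dt/L) = 17.4000·0.25/2.0 = 2.175000
tan δ = Δθ·L/(v·dt) = 0.382007  →  δ = 0.3649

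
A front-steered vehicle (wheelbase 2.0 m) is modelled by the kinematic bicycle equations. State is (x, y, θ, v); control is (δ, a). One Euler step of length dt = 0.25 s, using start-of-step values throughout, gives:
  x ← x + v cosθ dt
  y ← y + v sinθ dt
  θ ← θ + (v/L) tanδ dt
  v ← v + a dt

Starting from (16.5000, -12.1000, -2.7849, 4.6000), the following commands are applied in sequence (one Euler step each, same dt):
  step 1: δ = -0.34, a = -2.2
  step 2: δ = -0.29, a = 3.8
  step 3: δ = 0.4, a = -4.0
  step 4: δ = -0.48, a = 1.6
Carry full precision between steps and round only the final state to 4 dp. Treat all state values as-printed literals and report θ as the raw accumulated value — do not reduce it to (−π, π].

after step 1 (δ=-0.34, a=-2.2): (15.422385, -12.501554, -2.988299, 4.050000)
after step 2 (δ=-0.29, a=3.8): (14.421758, -12.656156, -3.139370, 5.000000)
after step 3 (δ=0.4, a=-4.0): (13.171761, -12.658935, -2.875124, 4.000000)
after step 4 (δ=-0.48, a=1.6): (12.207054, -12.922261, -3.135430, 4.400000)

(12.2071, -12.9223, -3.1354, 4.4000)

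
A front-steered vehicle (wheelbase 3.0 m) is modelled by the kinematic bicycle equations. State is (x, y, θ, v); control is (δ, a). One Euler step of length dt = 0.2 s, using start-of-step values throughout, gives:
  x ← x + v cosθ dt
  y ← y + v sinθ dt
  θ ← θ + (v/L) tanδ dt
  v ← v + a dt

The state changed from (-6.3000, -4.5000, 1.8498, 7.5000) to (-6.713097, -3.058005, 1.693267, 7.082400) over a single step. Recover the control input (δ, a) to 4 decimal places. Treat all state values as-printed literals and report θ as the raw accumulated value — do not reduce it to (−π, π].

δ = -0.3034, a = -2.0880

a = (v'−v)/dt = (-0.417600)/0.2 = -2.0880
Δθ = θ'−θ = -0.156533;  (v·dt/L) = 7.5000·0.2/3.0 = 0.500000
tan δ = Δθ·L/(v·dt) = -0.313066  →  δ = -0.3034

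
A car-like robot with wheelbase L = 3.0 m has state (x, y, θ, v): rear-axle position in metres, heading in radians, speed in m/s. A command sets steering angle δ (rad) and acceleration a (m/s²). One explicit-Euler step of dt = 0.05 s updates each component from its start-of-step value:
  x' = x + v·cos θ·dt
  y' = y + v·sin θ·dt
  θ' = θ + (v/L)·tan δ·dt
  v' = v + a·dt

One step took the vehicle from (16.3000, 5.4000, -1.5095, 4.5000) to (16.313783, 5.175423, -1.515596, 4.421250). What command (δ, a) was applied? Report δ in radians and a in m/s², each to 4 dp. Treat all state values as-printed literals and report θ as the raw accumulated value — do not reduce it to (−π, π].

a = (v'−v)/dt = (-0.078750)/0.05 = -1.5750
Δθ = θ'−θ = -0.006096;  (v·dt/L) = 4.5000·0.05/3.0 = 0.075000
tan δ = Δθ·L/(v·dt) = -0.081280  →  δ = -0.0811

δ = -0.0811, a = -1.5750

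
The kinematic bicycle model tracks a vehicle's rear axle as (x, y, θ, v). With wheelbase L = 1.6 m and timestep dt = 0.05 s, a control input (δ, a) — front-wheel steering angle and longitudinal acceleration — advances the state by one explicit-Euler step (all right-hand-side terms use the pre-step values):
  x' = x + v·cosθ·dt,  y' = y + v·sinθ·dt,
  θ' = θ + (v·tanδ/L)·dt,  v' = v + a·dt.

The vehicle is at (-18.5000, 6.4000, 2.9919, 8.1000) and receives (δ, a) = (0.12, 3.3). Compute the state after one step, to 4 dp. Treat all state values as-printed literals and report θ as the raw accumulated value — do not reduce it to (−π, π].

x' = -18.5000 + 8.1000·cos(2.9919)·0.05 = -18.9005
y' = 6.4000 + 8.1000·sin(2.9919)·0.05 = 6.4604
θ' = 2.9919 + (8.1000/1.6)·tan(0.12)·0.05 = 3.0224
v' = 8.1000 + 3.3000·0.05 = 8.2650

(-18.9005, 6.4604, 3.0224, 8.2650)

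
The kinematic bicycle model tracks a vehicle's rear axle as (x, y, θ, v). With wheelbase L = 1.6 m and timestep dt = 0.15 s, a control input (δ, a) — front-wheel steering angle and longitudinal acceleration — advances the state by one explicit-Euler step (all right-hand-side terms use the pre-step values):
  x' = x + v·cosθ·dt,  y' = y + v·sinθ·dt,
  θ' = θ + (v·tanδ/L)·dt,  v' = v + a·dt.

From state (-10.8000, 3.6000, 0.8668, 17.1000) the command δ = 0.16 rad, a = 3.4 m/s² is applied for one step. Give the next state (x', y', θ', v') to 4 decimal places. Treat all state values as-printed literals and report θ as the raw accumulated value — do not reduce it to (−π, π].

x' = -10.8000 + 17.1000·cos(0.8668)·0.15 = -9.1398
y' = 3.6000 + 17.1000·sin(0.8668)·0.15 = 5.5552
θ' = 0.8668 + (17.1000/1.6)·tan(0.16)·0.15 = 1.1255
v' = 17.1000 + 3.4000·0.15 = 17.6100

(-9.1398, 5.5552, 1.1255, 17.6100)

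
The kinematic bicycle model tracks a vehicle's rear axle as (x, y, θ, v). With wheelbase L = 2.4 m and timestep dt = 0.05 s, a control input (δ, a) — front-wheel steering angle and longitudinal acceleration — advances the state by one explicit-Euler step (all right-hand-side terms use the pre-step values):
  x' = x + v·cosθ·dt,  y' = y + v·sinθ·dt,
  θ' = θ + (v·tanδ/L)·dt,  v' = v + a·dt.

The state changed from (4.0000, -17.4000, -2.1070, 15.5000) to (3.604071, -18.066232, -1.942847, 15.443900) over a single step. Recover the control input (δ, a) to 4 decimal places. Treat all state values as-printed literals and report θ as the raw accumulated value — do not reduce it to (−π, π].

a = (v'−v)/dt = (-0.056100)/0.05 = -1.1220
Δθ = θ'−θ = 0.164153;  (v·dt/L) = 15.5000·0.05/2.4 = 0.322917
tan δ = Δθ·L/(v·dt) = 0.508345  →  δ = 0.4703

δ = 0.4703, a = -1.1220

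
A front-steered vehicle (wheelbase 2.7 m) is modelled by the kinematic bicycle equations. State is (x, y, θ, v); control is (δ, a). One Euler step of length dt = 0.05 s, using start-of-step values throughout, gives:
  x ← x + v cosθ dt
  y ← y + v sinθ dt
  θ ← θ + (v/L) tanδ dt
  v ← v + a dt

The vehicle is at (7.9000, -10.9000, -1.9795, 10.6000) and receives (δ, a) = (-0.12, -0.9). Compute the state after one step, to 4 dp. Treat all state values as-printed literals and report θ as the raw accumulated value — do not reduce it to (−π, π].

(7.6894, -11.3863, -2.0032, 10.5550)

x' = 7.9000 + 10.6000·cos(-1.9795)·0.05 = 7.6894
y' = -10.9000 + 10.6000·sin(-1.9795)·0.05 = -11.3863
θ' = -1.9795 + (10.6000/2.7)·tan(-0.12)·0.05 = -2.0032
v' = 10.6000 − 0.9000·0.05 = 10.5550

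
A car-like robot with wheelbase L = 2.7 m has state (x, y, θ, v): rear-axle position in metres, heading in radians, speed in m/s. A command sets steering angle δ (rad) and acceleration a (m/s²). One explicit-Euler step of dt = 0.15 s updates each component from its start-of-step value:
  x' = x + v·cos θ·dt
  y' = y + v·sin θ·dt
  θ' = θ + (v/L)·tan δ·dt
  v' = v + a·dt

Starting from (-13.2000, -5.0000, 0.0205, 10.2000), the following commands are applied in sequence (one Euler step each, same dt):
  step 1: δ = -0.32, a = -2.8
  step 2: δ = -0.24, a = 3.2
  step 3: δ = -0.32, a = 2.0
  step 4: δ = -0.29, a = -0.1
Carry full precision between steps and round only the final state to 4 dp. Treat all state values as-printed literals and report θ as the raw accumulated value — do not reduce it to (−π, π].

(-7.3554, -6.4123, -0.6642, 10.5450)

after step 1 (δ=-0.32, a=-2.8): (-11.670321, -4.968637, -0.167287, 9.780000)
after step 2 (δ=-0.24, a=3.2): (-10.223801, -5.212905, -0.300250, 10.260000)
after step 3 (δ=-0.32, a=2.0): (-8.753652, -5.668078, -0.489142, 10.560000)
after step 4 (δ=-0.29, a=-0.1): (-7.355397, -6.412350, -0.664211, 10.545000)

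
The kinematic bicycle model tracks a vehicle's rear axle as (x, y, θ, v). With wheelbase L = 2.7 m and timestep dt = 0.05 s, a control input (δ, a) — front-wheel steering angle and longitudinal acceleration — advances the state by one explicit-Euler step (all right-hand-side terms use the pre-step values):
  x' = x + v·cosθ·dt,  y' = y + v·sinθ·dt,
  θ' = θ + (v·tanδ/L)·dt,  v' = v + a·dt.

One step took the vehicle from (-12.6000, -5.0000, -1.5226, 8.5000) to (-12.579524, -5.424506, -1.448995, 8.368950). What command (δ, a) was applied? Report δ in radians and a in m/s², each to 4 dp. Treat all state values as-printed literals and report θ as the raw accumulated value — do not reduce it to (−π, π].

a = (v'−v)/dt = (-0.131050)/0.05 = -2.6210
Δθ = θ'−θ = 0.073605;  (v·dt/L) = 8.5000·0.05/2.7 = 0.157407
tan δ = Δθ·L/(v·dt) = 0.467608  →  δ = 0.4374

δ = 0.4374, a = -2.6210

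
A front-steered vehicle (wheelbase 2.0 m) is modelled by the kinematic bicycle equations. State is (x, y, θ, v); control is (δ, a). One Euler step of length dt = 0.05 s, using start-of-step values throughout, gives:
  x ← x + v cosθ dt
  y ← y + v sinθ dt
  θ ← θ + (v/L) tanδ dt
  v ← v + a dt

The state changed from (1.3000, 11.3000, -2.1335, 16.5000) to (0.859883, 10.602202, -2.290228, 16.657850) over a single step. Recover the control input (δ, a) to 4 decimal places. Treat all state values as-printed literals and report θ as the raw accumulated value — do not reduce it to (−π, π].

δ = -0.3631, a = 3.1570

a = (v'−v)/dt = (0.157850)/0.05 = 3.1570
Δθ = θ'−θ = -0.156728;  (v·dt/L) = 16.5000·0.05/2.0 = 0.412500
tan δ = Δθ·L/(v·dt) = -0.379947  →  δ = -0.3631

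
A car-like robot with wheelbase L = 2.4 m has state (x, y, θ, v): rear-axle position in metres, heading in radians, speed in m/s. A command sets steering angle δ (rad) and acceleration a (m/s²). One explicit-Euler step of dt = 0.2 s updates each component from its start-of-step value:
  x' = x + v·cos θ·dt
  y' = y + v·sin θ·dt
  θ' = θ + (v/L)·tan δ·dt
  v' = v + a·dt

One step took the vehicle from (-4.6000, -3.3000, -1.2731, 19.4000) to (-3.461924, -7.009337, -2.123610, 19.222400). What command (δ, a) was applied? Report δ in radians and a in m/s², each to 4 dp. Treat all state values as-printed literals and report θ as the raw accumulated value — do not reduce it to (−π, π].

a = (v'−v)/dt = (-0.177600)/0.2 = -0.8880
Δθ = θ'−θ = -0.850510;  (v·dt/L) = 19.4000·0.2/2.4 = 1.616667
tan δ = Δθ·L/(v·dt) = -0.526089  →  δ = -0.4843

δ = -0.4843, a = -0.8880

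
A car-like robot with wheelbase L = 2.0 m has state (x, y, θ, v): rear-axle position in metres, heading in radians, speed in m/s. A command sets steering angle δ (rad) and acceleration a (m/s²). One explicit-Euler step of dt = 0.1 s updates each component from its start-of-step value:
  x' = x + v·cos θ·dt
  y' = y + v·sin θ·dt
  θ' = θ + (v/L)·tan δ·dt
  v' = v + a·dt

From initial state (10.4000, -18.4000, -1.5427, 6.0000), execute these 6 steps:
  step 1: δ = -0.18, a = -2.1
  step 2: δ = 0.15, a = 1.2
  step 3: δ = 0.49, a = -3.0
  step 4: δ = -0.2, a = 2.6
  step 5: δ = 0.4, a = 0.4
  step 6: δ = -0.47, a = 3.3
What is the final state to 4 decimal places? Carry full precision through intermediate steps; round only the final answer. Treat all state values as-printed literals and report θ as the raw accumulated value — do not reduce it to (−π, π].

(10.7201, -21.8786, -1.4788, 6.2400)

after step 1 (δ=-0.18, a=-2.1): (10.416856, -18.999763, -1.597291, 5.790000)
after step 2 (δ=0.15, a=1.2): (10.401517, -19.578560, -1.553537, 5.910000)
after step 3 (δ=0.49, a=-3.0): (10.411717, -20.169472, -1.395921, 5.610000)
after step 4 (δ=-0.2, a=2.6): (10.509322, -20.721916, -1.452781, 5.870000)
after step 5 (δ=0.4, a=0.4): (10.578437, -21.304833, -1.328691, 5.910000)
after step 6 (δ=-0.47, a=3.3): (10.720127, -21.878596, -1.478795, 6.240000)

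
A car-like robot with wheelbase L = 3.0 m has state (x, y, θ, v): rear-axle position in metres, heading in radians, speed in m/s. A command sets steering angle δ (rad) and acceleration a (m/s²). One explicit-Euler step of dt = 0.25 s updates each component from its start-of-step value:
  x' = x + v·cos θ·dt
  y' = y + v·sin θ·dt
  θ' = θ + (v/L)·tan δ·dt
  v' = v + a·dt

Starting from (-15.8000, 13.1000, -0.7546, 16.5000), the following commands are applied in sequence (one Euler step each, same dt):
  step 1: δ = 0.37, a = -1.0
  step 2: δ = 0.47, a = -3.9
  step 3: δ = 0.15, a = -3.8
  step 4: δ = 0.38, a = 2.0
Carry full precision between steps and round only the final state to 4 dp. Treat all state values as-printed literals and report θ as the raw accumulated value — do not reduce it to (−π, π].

after step 1 (δ=0.37, a=-1.0): (-12.794749, 10.274386, -0.221288, 16.250000)
after step 2 (δ=0.47, a=-3.9): (-8.831311, 9.382722, 0.466582, 15.275000)
after step 3 (δ=0.15, a=-3.8): (-5.420744, 11.100535, 0.658965, 14.325000)
after step 4 (δ=0.38, a=2.0): (-2.589313, 13.293330, 1.135764, 14.825000)

(-2.5893, 13.2933, 1.1358, 14.8250)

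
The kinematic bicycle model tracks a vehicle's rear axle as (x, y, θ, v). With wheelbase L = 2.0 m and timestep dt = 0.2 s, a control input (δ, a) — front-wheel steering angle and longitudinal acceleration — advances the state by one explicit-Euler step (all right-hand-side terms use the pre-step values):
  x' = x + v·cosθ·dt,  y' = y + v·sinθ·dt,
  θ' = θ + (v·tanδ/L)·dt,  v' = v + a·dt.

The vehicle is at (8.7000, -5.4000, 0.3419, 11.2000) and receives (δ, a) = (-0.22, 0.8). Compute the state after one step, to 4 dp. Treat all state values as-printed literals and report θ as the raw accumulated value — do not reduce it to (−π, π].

(10.8103, -4.6490, 0.0914, 11.3600)

x' = 8.7000 + 11.2000·cos(0.3419)·0.2 = 10.8103
y' = -5.4000 + 11.2000·sin(0.3419)·0.2 = -4.6490
θ' = 0.3419 + (11.2000/2.0)·tan(-0.22)·0.2 = 0.0914
v' = 11.2000 + 0.8000·0.2 = 11.3600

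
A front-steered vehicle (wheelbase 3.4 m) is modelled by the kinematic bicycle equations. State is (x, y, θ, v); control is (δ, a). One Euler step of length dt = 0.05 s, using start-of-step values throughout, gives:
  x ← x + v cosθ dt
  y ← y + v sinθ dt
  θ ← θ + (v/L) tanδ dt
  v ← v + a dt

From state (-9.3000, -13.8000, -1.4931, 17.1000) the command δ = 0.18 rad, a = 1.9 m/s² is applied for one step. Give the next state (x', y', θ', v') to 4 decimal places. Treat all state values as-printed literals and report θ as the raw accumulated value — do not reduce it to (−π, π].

x' = -9.3000 + 17.1000·cos(-1.4931)·0.05 = -9.2336
y' = -13.8000 + 17.1000·sin(-1.4931)·0.05 = -14.6524
θ' = -1.4931 + (17.1000/3.4)·tan(0.18)·0.05 = -1.4473
v' = 17.1000 + 1.9000·0.05 = 17.1950

(-9.2336, -14.6524, -1.4473, 17.1950)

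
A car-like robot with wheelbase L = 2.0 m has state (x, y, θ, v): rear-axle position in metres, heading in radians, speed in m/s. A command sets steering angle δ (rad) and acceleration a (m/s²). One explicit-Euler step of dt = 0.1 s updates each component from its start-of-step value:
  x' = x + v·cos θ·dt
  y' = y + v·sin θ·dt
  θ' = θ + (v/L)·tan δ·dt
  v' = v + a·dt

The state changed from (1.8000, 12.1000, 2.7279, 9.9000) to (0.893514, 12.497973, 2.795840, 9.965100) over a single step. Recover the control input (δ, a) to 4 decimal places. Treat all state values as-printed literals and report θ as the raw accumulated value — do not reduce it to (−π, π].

a = (v'−v)/dt = (0.065100)/0.1 = 0.6510
Δθ = θ'−θ = 0.067940;  (v·dt/L) = 9.9000·0.1/2.0 = 0.495000
tan δ = Δθ·L/(v·dt) = 0.137253  →  δ = 0.1364

δ = 0.1364, a = 0.6510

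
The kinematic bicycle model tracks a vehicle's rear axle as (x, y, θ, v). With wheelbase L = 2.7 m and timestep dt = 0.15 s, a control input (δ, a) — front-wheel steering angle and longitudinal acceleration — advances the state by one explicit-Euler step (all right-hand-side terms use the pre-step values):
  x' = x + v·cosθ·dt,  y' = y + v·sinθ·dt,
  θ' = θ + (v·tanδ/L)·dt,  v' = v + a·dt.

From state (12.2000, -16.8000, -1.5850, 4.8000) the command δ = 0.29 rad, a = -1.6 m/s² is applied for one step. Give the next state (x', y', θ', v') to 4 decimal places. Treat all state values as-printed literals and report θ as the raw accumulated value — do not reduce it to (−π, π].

(12.1898, -17.5199, -1.5054, 4.5600)

x' = 12.2000 + 4.8000·cos(-1.5850)·0.15 = 12.1898
y' = -16.8000 + 4.8000·sin(-1.5850)·0.15 = -17.5199
θ' = -1.5850 + (4.8000/2.7)·tan(0.29)·0.15 = -1.5054
v' = 4.8000 − 1.6000·0.15 = 4.5600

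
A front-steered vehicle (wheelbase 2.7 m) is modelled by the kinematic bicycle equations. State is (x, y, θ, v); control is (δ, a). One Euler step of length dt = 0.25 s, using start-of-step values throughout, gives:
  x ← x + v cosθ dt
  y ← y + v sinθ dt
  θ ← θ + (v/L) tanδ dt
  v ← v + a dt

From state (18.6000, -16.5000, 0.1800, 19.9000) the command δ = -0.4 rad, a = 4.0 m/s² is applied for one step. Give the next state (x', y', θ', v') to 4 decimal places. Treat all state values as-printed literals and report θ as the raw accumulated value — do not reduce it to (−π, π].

x' = 18.6000 + 19.9000·cos(0.1800)·0.25 = 23.4946
y' = -16.5000 + 19.9000·sin(0.1800)·0.25 = -15.6093
θ' = 0.1800 + (19.9000/2.7)·tan(-0.4)·0.25 = -0.5990
v' = 19.9000 + 4.0000·0.25 = 20.9000

(23.4946, -15.6093, -0.5990, 20.9000)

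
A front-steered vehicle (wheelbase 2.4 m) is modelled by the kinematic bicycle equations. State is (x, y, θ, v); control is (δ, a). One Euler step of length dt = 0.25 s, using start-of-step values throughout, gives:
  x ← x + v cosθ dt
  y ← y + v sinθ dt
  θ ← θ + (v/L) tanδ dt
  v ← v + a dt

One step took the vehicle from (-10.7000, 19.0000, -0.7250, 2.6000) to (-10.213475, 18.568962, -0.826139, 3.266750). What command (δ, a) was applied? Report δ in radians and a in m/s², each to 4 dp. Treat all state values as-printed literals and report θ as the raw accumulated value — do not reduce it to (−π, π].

δ = -0.3574, a = 2.6670

a = (v'−v)/dt = (0.666750)/0.25 = 2.6670
Δθ = θ'−θ = -0.101139;  (v·dt/L) = 2.6000·0.25/2.4 = 0.270833
tan δ = Δθ·L/(v·dt) = -0.373436  →  δ = -0.3574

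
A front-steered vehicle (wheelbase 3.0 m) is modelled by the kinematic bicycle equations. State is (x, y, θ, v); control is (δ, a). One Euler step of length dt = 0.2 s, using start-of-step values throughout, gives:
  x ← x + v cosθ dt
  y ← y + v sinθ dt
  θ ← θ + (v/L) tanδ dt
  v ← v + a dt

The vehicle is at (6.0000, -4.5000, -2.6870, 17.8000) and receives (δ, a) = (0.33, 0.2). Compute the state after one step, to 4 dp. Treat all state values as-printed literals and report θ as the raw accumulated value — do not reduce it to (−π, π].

(2.8016, -6.0632, -2.2805, 17.8400)

x' = 6.0000 + 17.8000·cos(-2.6870)·0.2 = 2.8016
y' = -4.5000 + 17.8000·sin(-2.6870)·0.2 = -6.0632
θ' = -2.6870 + (17.8000/3.0)·tan(0.33)·0.2 = -2.2805
v' = 17.8000 + 0.2000·0.2 = 17.8400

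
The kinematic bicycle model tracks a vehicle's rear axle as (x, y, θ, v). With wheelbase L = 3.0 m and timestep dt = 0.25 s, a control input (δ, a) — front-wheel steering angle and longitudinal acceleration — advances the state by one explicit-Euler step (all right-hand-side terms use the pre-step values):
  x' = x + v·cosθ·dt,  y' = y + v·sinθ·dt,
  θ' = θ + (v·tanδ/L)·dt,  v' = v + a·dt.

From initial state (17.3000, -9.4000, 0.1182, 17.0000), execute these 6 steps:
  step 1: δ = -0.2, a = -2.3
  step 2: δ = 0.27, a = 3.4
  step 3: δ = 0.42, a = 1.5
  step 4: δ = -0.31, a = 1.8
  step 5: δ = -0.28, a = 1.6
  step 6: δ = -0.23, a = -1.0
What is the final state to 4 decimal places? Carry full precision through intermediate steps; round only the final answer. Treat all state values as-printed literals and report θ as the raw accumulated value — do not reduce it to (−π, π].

after step 1 (δ=-0.2, a=-2.3): (21.520346, -8.898819, -0.168973, 16.425000)
after step 2 (δ=0.27, a=3.4): (25.568115, -9.589365, 0.209840, 17.275000)
after step 3 (δ=0.42, a=1.5): (29.792130, -8.689754, 0.852719, 17.650000)
after step 4 (δ=-0.31, a=1.8): (32.695282, -5.366825, 0.381570, 18.100000)
after step 5 (δ=-0.28, a=1.6): (36.894849, -3.681814, -0.052158, 18.500000)
after step 6 (δ=-0.23, a=-1.0): (41.513560, -3.922933, -0.413129, 18.250000)

(41.5136, -3.9229, -0.4131, 18.2500)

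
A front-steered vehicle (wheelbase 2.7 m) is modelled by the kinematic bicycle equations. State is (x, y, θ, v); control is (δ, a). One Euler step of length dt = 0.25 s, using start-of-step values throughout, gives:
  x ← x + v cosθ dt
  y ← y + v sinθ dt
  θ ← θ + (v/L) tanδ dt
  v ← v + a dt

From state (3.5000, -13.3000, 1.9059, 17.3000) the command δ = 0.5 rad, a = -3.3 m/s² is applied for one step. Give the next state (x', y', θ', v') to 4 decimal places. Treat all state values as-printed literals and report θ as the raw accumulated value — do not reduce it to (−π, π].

(2.0776, -9.2156, 2.7810, 16.4750)

x' = 3.5000 + 17.3000·cos(1.9059)·0.25 = 2.0776
y' = -13.3000 + 17.3000·sin(1.9059)·0.25 = -9.2156
θ' = 1.9059 + (17.3000/2.7)·tan(0.5)·0.25 = 2.7810
v' = 17.3000 − 3.3000·0.25 = 16.4750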